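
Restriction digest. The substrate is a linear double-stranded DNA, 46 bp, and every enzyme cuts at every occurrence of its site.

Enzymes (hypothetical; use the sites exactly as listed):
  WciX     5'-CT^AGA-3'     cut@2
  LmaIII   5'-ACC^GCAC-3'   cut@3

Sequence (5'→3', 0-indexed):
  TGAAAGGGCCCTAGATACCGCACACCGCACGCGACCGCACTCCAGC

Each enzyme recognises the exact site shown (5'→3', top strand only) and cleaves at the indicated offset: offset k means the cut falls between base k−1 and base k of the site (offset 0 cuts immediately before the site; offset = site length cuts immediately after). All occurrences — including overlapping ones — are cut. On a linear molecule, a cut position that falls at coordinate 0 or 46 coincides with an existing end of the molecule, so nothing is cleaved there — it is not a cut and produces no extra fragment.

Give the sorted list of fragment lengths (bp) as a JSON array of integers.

Scan for sites:
  WciX CTAGA/2: at [10] ⇒ [12]
  LmaIII ACCGCAC/3: at [16, 23, 33] ⇒ [19, 26, 36]

All cut coordinates (distinct, sorted): [12, 19, 26, 36]

Fragment lengths:
  [0,12): 12 bp
  [12,19): 7 bp
  [19,26): 7 bp
  [26,36): 10 bp
  [36,46): 10 bp

[7,7,10,10,12]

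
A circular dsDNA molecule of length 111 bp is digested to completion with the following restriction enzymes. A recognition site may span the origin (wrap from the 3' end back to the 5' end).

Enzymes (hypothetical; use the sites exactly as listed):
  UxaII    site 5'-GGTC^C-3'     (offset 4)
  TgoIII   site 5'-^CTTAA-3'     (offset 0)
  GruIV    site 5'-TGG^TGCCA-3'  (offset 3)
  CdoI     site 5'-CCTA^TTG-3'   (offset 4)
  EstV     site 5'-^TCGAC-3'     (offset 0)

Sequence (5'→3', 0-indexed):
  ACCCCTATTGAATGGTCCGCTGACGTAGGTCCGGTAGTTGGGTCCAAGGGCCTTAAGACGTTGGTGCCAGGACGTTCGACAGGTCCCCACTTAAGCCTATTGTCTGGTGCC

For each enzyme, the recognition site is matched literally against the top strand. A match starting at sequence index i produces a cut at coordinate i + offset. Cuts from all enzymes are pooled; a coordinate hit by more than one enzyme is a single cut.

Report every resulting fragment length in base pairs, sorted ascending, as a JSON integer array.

[4,7,8,10,10,10,11,11,13,13,14]

Scan for sites:
  UxaII GGTCC/4: at [13, 27, 40, 81] ⇒ [17, 31, 44, 85]
  TgoIII CTTAA/0: at [51, 89] ⇒ [51, 89]
  GruIV TGGTGCCA/3: at [61, 104] ⇒ [64, 107]
  CdoI CCTATTG/4: at [3, 95] ⇒ [7, 99]
  EstV TCGAC/0: at [75] ⇒ [75]

Pooled cuts: [7, 17, 31, 44, 51, 64, 75, 85, 89, 99, 107]

Fragment lengths:
  7→17: 10 bp
  17→31: 14 bp
  31→44: 13 bp
  44→51: 7 bp
  51→64: 13 bp
  64→75: 11 bp
  75→85: 10 bp
  85→89: 4 bp
  89→99: 10 bp
  99→107: 8 bp
  107→7 (wrap): 111-107+7 = 11 bp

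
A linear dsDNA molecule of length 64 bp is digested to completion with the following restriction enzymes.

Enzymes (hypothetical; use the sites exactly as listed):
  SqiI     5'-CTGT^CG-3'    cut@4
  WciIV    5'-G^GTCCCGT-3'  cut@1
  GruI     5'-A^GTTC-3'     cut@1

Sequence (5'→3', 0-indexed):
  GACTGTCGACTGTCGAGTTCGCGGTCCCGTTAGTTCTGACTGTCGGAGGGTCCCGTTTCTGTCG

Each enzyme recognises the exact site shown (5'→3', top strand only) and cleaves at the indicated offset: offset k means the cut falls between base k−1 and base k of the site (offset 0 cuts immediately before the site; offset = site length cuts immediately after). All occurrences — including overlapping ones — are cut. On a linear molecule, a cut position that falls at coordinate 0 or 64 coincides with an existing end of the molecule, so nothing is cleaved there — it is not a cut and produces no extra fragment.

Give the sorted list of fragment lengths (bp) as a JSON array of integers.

Scan for sites:
  SqiI CTGTCG/4: at [2, 9, 39, 58] ⇒ [6, 13, 43, 62]
  WciIV GGTCCCGT/1: at [22, 48] ⇒ [23, 49]
  GruI AGTTC/1: at [15, 31] ⇒ [16, 32]

All cut coordinates (distinct, sorted): [6, 13, 16, 23, 32, 43, 49, 62]

Fragments:
  [0,6): 6 bp
  [6,13): 7 bp
  [13,16): 3 bp
  [16,23): 7 bp
  [23,32): 9 bp
  [32,43): 11 bp
  [43,49): 6 bp
  [49,62): 13 bp
  [62,64): 2 bp

[2,3,6,6,7,7,9,11,13]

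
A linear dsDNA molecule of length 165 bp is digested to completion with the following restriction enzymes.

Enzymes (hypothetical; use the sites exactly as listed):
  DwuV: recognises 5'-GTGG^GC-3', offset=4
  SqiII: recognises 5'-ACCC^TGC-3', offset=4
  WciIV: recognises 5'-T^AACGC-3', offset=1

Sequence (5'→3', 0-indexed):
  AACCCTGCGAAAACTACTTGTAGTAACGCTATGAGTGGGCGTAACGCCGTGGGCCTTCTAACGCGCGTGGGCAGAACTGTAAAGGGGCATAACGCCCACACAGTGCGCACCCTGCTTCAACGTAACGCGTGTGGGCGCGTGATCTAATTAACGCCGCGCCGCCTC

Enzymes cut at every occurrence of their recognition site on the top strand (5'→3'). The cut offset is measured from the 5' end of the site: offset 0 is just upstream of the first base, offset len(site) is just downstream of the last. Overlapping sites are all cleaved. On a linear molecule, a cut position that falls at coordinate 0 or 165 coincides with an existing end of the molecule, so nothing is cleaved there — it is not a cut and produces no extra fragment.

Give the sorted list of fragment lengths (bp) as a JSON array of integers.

Site scan:
  DwuV (GTGGGC, off=4): starts [34, 48, 66, 130] → cuts [38, 52, 70, 134]
  SqiII (ACCCTGC, off=4): starts [1, 108] → cuts [5, 112]
  WciIV (TAACGC, off=1): starts [23, 41, 58, 89, 122, 148] → cuts [24, 42, 59, 90, 123, 149]

All cut coordinates (distinct, sorted): [5, 24, 38, 42, 52, 59, 70, 90, 112, 123, 134, 149]

Fragment lengths:
  [0,5): 5 bp
  [5,24): 19 bp
  [24,38): 14 bp
  [38,42): 4 bp
  [42,52): 10 bp
  [52,59): 7 bp
  [59,70): 11 bp
  [70,90): 20 bp
  [90,112): 22 bp
  [112,123): 11 bp
  [123,134): 11 bp
  [134,149): 15 bp
  [149,165): 16 bp

[4,5,7,10,11,11,11,14,15,16,19,20,22]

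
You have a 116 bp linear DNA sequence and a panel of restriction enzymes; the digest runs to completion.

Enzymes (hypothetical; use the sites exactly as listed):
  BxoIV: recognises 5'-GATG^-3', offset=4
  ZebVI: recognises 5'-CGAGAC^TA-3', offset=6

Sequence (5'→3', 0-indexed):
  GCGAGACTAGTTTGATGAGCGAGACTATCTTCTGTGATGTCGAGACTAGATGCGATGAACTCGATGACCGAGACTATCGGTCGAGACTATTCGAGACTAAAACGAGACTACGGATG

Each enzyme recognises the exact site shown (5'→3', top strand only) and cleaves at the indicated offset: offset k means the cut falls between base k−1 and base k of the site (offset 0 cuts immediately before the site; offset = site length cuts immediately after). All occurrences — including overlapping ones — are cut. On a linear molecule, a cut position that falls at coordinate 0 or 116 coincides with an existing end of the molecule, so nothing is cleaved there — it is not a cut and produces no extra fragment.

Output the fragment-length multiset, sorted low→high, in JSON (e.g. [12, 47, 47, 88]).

[5,6,7,7,8,8,8,9,10,10,11,13,14]

Scan for sites:
  BxoIV GATG/4: at [13, 35, 48, 53, 62, 112] ⇒ [17, 39, 52, 57, 66] (position 116 is a terminus of the linear molecule — no cut)
  ZebVI CGAGACTA/6: at [1, 19, 40, 68, 81, 91, 102] ⇒ [7, 25, 46, 74, 87, 97, 108]

Pooled cuts: [7, 17, 25, 39, 46, 52, 57, 66, 74, 87, 97, 108]

Fragments:
  [0,7): 7 bp
  [7,17): 10 bp
  [17,25): 8 bp
  [25,39): 14 bp
  [39,46): 7 bp
  [46,52): 6 bp
  [52,57): 5 bp
  [57,66): 9 bp
  [66,74): 8 bp
  [74,87): 13 bp
  [87,97): 10 bp
  [97,108): 11 bp
  [108,116): 8 bp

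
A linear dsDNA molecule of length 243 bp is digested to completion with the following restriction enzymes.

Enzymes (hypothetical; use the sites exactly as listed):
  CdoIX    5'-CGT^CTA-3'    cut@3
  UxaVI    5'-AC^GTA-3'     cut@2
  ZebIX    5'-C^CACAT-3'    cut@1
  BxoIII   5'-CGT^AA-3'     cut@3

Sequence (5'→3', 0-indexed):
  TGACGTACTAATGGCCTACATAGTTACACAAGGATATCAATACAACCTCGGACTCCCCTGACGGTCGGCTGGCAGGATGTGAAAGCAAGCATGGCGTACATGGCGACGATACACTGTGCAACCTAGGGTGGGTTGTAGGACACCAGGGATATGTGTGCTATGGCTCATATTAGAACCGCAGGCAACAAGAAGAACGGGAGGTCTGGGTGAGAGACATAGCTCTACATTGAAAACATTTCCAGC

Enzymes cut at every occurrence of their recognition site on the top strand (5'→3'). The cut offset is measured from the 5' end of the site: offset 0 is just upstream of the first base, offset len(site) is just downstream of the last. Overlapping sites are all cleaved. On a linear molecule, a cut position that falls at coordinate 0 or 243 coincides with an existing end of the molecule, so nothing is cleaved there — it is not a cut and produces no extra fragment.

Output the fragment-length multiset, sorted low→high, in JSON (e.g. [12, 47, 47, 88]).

Scan for sites:
  CdoIX (CGTCTA, off=3): no sites
  UxaVI (ACGTA, off=2): starts [2] → cuts [4]
  ZebIX (CCACAT, off=1): no sites
  BxoIII (CGTAA, off=3): no sites

Pooled cuts: [4]

Fragments:
  [0,4): 4 bp
  [4,243): 239 bp

[4,239]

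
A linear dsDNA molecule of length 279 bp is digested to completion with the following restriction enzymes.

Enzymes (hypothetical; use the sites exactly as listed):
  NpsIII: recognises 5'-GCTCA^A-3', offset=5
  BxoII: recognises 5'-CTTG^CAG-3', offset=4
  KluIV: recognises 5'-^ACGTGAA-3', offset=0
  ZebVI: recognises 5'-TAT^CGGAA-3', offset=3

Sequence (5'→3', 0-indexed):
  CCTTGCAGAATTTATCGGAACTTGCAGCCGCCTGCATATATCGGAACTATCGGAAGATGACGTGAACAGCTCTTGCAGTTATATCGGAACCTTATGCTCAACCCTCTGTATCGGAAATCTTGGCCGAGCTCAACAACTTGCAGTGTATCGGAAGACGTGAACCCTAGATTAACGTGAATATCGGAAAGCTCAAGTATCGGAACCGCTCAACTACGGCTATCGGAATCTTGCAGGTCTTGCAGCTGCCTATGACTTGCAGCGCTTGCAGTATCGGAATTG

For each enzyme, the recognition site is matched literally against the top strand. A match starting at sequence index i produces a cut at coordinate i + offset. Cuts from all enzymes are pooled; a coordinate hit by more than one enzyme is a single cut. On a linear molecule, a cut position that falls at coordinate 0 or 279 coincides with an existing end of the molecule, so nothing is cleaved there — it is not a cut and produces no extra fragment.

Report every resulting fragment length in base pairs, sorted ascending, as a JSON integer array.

Per-enzyme occurrences:
  NpsIII GCTCAA/5: at [95, 127, 187, 204] ⇒ [100, 132, 192, 209]
  BxoII CTTGCAG/4: at [1, 20, 71, 136, 226, 235, 252, 261] ⇒ [5, 24, 75, 140, 230, 239, 256, 265]
  KluIV ACGTGAA/0: at [59, 154, 171] ⇒ [59, 154, 171]
  ZebVI TATCGGAA/3: at [12, 38, 47, 81, 108, 145, 178, 194, 217, 268] ⇒ [15, 41, 50, 84, 111, 148, 181, 197, 220, 271]

All cut coordinates (distinct, sorted): [5, 15, 24, 41, 50, 59, 75, 84, 100, 111, 132, 140, 148, 154, 171, 181, 192, 197, 209, 220, 230, 239, 256, 265, 271]

Fragment lengths:
  [0,5): 5 bp
  [5,15): 10 bp
  [15,24): 9 bp
  [24,41): 17 bp
  [41,50): 9 bp
  [50,59): 9 bp
  [59,75): 16 bp
  [75,84): 9 bp
  [84,100): 16 bp
  [100,111): 11 bp
  [111,132): 21 bp
  [132,140): 8 bp
  [140,148): 8 bp
  [148,154): 6 bp
  [154,171): 17 bp
  [171,181): 10 bp
  [181,192): 11 bp
  [192,197): 5 bp
  [197,209): 12 bp
  [209,220): 11 bp
  [220,230): 10 bp
  [230,239): 9 bp
  [239,256): 17 bp
  [256,265): 9 bp
  [265,271): 6 bp
  [271,279): 8 bp

[5,5,6,6,8,8,8,9,9,9,9,9,9,10,10,10,11,11,11,12,16,16,17,17,17,21]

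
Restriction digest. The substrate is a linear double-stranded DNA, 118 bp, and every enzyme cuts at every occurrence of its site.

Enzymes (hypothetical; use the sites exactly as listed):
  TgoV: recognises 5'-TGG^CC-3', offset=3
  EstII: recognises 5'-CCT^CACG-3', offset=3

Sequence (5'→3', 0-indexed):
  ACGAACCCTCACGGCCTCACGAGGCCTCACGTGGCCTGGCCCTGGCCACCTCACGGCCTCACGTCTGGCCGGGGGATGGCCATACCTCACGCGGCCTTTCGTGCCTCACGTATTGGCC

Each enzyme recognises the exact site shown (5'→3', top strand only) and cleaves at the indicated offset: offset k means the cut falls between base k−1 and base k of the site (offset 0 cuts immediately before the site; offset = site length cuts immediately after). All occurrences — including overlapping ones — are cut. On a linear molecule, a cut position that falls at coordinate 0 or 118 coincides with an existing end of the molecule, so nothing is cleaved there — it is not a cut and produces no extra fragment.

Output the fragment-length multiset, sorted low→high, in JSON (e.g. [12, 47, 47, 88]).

[2,5,6,6,7,8,8,8,9,9,10,10,11,19]

Per-enzyme occurrences:
  TgoV (TGGCC, off=3): starts [31, 36, 42, 65, 76, 113] → cuts [34, 39, 45, 68, 79, 116]
  EstII (CCTCACG, off=3): starts [6, 14, 24, 48, 56, 84, 103] → cuts [9, 17, 27, 51, 59, 87, 106]

All cut coordinates (distinct, sorted): [9, 17, 27, 34, 39, 45, 51, 59, 68, 79, 87, 106, 116]

Fragment lengths:
  [0,9): 9 bp
  [9,17): 8 bp
  [17,27): 10 bp
  [27,34): 7 bp
  [34,39): 5 bp
  [39,45): 6 bp
  [45,51): 6 bp
  [51,59): 8 bp
  [59,68): 9 bp
  [68,79): 11 bp
  [79,87): 8 bp
  [87,106): 19 bp
  [106,116): 10 bp
  [116,118): 2 bp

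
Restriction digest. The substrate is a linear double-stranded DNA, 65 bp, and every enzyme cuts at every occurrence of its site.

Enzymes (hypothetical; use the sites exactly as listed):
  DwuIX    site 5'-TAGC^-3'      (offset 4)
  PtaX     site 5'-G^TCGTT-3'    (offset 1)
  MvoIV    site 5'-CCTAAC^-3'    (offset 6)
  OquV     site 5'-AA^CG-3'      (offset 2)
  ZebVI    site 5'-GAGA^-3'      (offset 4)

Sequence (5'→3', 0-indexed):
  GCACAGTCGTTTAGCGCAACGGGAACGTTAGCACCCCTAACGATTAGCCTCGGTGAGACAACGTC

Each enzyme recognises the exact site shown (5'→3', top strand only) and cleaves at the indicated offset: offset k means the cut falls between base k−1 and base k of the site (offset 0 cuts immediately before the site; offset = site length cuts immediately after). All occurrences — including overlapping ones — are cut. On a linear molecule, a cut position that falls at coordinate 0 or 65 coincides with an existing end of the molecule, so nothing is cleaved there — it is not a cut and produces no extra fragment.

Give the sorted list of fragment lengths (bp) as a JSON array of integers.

Site scan:
  DwuIX (TAGC, off=4): starts [11, 28, 44] → cuts [15, 32, 48]
  PtaX (GTCGTT, off=1): starts [5] → cuts [6]
  MvoIV (CCTAAC, off=6): starts [35] → cuts [41]
  OquV (AACG, off=2): starts [17, 23, 38, 59] → cuts [19, 25, 40, 61]
  ZebVI (GAGA, off=4): starts [54] → cuts [58]

Pooled cuts: [6, 15, 19, 25, 32, 40, 41, 48, 58, 61]

Fragments:
  [0,6): 6 bp
  [6,15): 9 bp
  [15,19): 4 bp
  [19,25): 6 bp
  [25,32): 7 bp
  [32,40): 8 bp
  [40,41): 1 bp
  [41,48): 7 bp
  [48,58): 10 bp
  [58,61): 3 bp
  [61,65): 4 bp

[1,3,4,4,6,6,7,7,8,9,10]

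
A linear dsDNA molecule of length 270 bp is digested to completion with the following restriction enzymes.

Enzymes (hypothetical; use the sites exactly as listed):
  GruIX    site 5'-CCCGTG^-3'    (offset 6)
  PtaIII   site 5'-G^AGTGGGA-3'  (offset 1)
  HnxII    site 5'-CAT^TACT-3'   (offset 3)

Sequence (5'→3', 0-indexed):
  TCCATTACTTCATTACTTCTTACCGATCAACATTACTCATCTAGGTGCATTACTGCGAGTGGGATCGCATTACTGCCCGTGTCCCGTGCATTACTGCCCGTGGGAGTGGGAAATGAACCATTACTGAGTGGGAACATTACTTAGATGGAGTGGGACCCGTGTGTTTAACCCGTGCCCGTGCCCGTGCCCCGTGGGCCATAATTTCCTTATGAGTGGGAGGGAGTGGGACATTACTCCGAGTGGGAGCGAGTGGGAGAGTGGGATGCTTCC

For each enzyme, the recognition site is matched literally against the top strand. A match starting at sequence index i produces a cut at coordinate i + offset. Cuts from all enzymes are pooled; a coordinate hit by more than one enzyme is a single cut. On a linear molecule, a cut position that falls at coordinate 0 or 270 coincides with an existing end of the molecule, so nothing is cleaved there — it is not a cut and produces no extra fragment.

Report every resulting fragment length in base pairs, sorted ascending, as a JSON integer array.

[2,3,5,5,6,6,7,7,7,7,8,8,10,10,10,11,11,11,11,13,13,13,14,17,17,18,20]

Per-enzyme occurrences:
  GruIX (CCCGTG, off=6): starts [75, 82, 96, 155, 168, 174, 180, 187] → cuts [81, 88, 102, 161, 174, 180, 186, 193]
  PtaIII (GAGTGGGA, off=1): starts [56, 103, 125, 147, 210, 220, 237, 247, 255] → cuts [57, 104, 126, 148, 211, 221, 238, 248, 256]
  HnxII (CATTACT, off=3): starts [2, 10, 30, 47, 67, 88, 118, 134, 228] → cuts [5, 13, 33, 50, 70, 91, 121, 137, 231]

All cut coordinates (distinct, sorted): [5, 13, 33, 50, 57, 70, 81, 88, 91, 102, 104, 121, 126, 137, 148, 161, 174, 180, 186, 193, 211, 221, 231, 238, 248, 256]

Fragments:
  [0,5): 5 bp
  [5,13): 8 bp
  [13,33): 20 bp
  [33,50): 17 bp
  [50,57): 7 bp
  [57,70): 13 bp
  [70,81): 11 bp
  [81,88): 7 bp
  [88,91): 3 bp
  [91,102): 11 bp
  [102,104): 2 bp
  [104,121): 17 bp
  [121,126): 5 bp
  [126,137): 11 bp
  [137,148): 11 bp
  [148,161): 13 bp
  [161,174): 13 bp
  [174,180): 6 bp
  [180,186): 6 bp
  [186,193): 7 bp
  [193,211): 18 bp
  [211,221): 10 bp
  [221,231): 10 bp
  [231,238): 7 bp
  [238,248): 10 bp
  [248,256): 8 bp
  [256,270): 14 bp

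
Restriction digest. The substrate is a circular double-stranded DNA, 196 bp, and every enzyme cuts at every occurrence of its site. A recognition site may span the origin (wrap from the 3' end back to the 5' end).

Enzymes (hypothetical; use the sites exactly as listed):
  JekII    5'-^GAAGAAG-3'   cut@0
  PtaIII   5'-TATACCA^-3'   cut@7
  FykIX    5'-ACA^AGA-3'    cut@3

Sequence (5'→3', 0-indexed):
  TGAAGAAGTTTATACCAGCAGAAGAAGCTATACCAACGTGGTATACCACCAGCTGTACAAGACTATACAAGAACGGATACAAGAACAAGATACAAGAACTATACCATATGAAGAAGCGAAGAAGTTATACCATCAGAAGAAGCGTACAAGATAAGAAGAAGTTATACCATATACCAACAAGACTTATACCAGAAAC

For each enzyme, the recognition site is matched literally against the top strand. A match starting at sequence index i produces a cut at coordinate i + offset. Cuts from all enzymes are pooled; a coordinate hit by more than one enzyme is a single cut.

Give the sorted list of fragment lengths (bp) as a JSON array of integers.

Site scan:
  JekII GAAGAAG/0: at [1, 20, 109, 117, 135, 154] ⇒ [1, 20, 109, 117, 135, 154]
  PtaIII TATACCA/7: at [10, 28, 41, 99, 125, 162, 169, 184] ⇒ [17, 35, 48, 106, 132, 169, 176, 191]
  FykIX ACAAGA/3: at [56, 66, 78, 84, 91, 145, 176] ⇒ [59, 69, 81, 87, 94, 148, 179]

All cut coordinates (distinct, sorted): [1, 17, 20, 35, 48, 59, 69, 81, 87, 94, 106, 109, 117, 132, 135, 148, 154, 169, 176, 179, 191]

Fragment lengths:
  1→17: 16 bp
  17→20: 3 bp
  20→35: 15 bp
  35→48: 13 bp
  48→59: 11 bp
  59→69: 10 bp
  69→81: 12 bp
  81→87: 6 bp
  87→94: 7 bp
  94→106: 12 bp
  106→109: 3 bp
  109→117: 8 bp
  117→132: 15 bp
  132→135: 3 bp
  135→148: 13 bp
  148→154: 6 bp
  154→169: 15 bp
  169→176: 7 bp
  176→179: 3 bp
  179→191: 12 bp
  191→1 (wrap): 196-191+1 = 6 bp

[3,3,3,3,6,6,6,7,7,8,10,11,12,12,12,13,13,15,15,15,16]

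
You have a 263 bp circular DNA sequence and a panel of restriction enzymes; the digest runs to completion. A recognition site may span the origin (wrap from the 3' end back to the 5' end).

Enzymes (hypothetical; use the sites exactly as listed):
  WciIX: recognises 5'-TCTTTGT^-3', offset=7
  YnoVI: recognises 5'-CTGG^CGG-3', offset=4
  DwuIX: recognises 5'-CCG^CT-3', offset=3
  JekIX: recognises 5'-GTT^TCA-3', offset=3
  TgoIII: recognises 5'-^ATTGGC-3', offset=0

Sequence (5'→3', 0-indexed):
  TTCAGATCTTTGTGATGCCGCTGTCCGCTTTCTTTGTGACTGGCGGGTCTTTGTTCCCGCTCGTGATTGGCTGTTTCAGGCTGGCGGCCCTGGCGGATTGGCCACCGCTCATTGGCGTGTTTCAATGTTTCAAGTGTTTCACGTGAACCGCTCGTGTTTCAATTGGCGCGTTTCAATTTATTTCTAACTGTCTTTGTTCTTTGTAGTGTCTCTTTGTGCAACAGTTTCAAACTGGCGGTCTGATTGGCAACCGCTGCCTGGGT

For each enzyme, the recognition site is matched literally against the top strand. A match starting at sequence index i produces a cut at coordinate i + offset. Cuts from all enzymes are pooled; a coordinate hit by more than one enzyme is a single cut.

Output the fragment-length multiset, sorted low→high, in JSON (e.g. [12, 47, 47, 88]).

Scan for sites:
  WciIX TCTTTGT/7: at [6, 30, 47, 190, 197, 210] ⇒ [13, 37, 54, 197, 204, 217]
  YnoVI CTGGCGG/4: at [39, 80, 89, 231] ⇒ [43, 84, 93, 235]
  DwuIX CCGCT/3: at [17, 24, 56, 104, 147, 250] ⇒ [20, 27, 59, 107, 150, 253]
  JekIX GTTTCA/3: at [72, 118, 126, 135, 155, 169, 223, 261] ⇒ [1, 75, 121, 129, 138, 158, 172, 226]
  TgoIII ATTGGC/0: at [65, 96, 110, 161, 242] ⇒ [65, 96, 110, 161, 242]

Pooled cuts: [1, 13, 20, 27, 37, 43, 54, 59, 65, 75, 84, 93, 96, 107, 110, 121, 129, 138, 150, 158, 161, 172, 197, 204, 217, 226, 235, 242, 253]

Fragment lengths:
  1→13: 12 bp
  13→20: 7 bp
  20→27: 7 bp
  27→37: 10 bp
  37→43: 6 bp
  43→54: 11 bp
  54→59: 5 bp
  59→65: 6 bp
  65→75: 10 bp
  75→84: 9 bp
  84→93: 9 bp
  93→96: 3 bp
  96→107: 11 bp
  107→110: 3 bp
  110→121: 11 bp
  121→129: 8 bp
  129→138: 9 bp
  138→150: 12 bp
  150→158: 8 bp
  158→161: 3 bp
  161→172: 11 bp
  172→197: 25 bp
  197→204: 7 bp
  204→217: 13 bp
  217→226: 9 bp
  226→235: 9 bp
  235→242: 7 bp
  242→253: 11 bp
  253→1 (wrap): 263-253+1 = 11 bp

[3,3,3,5,6,6,7,7,7,7,8,8,9,9,9,9,9,10,10,11,11,11,11,11,11,12,12,13,25]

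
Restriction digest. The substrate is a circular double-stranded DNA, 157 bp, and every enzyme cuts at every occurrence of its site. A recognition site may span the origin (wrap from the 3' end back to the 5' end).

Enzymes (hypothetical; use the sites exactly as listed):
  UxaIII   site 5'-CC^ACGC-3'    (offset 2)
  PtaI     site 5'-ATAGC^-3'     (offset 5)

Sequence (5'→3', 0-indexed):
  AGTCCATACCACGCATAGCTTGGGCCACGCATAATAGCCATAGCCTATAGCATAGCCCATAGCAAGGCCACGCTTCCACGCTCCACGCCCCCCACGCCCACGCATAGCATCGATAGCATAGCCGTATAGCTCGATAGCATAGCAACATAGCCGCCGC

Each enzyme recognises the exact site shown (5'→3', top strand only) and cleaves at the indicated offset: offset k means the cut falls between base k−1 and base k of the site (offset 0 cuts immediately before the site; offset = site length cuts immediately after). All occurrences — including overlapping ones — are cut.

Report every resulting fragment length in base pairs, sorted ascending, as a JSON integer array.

Per-enzyme occurrences:
  UxaIII (CCACGC, off=2): starts [8, 24, 67, 75, 82, 91, 97] → cuts [10, 26, 69, 77, 84, 93, 99]
  PtaI (ATAGC, off=5): starts [14, 33, 39, 46, 51, 58, 103, 112, 117, 125, 133, 138, 146] → cuts [19, 38, 44, 51, 56, 63, 108, 117, 122, 130, 138, 143, 151]

All cut coordinates (distinct, sorted): [10, 19, 26, 38, 44, 51, 56, 63, 69, 77, 84, 93, 99, 108, 117, 122, 130, 138, 143, 151]

Fragments:
  10→19: 9 bp
  19→26: 7 bp
  26→38: 12 bp
  38→44: 6 bp
  44→51: 7 bp
  51→56: 5 bp
  56→63: 7 bp
  63→69: 6 bp
  69→77: 8 bp
  77→84: 7 bp
  84→93: 9 bp
  93→99: 6 bp
  99→108: 9 bp
  108→117: 9 bp
  117→122: 5 bp
  122→130: 8 bp
  130→138: 8 bp
  138→143: 5 bp
  143→151: 8 bp
  151→10 (wrap): 157-151+10 = 16 bp

[5,5,5,6,6,6,7,7,7,7,8,8,8,8,9,9,9,9,12,16]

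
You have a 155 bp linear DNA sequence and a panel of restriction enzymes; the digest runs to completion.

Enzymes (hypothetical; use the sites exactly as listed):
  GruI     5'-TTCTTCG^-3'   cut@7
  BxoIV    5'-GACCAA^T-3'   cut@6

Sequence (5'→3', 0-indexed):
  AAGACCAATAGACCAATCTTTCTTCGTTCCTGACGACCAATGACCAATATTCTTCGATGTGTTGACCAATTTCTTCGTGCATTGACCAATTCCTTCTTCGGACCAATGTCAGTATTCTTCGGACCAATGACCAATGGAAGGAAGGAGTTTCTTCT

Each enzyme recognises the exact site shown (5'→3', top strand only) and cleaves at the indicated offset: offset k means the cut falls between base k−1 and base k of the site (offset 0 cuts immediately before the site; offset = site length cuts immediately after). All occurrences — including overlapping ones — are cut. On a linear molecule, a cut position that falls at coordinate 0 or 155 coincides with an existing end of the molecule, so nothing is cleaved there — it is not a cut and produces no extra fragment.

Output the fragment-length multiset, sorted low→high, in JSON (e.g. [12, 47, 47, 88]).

[6,6,7,7,8,8,8,9,10,11,12,13,14,15,21]

Site scan:
  GruI TTCTTCG/7: at [19, 49, 70, 93, 114] ⇒ [26, 56, 77, 100, 121]
  BxoIV GACCAAT/6: at [2, 10, 34, 41, 63, 83, 100, 121, 128] ⇒ [8, 16, 40, 47, 69, 89, 106, 127, 134]

All cut coordinates (distinct, sorted): [8, 16, 26, 40, 47, 56, 69, 77, 89, 100, 106, 121, 127, 134]

Fragments:
  [0,8): 8 bp
  [8,16): 8 bp
  [16,26): 10 bp
  [26,40): 14 bp
  [40,47): 7 bp
  [47,56): 9 bp
  [56,69): 13 bp
  [69,77): 8 bp
  [77,89): 12 bp
  [89,100): 11 bp
  [100,106): 6 bp
  [106,121): 15 bp
  [121,127): 6 bp
  [127,134): 7 bp
  [134,155): 21 bp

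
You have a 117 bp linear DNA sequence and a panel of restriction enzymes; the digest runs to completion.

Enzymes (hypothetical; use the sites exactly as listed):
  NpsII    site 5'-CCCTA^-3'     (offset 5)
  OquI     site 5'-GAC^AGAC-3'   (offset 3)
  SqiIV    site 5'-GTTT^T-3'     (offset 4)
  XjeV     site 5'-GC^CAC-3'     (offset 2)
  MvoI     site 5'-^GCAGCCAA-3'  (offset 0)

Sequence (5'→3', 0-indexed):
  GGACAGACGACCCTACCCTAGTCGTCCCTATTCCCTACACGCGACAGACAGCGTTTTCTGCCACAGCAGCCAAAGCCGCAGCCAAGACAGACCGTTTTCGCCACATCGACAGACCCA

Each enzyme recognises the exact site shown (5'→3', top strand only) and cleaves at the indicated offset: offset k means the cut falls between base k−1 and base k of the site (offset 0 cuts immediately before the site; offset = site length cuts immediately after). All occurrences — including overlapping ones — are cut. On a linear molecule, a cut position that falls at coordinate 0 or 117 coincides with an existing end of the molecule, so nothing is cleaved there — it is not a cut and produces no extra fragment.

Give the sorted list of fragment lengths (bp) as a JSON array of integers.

Per-enzyme occurrences:
  NpsII CCCTA/5: at [10, 15, 25, 32] ⇒ [15, 20, 30, 37]
  OquI GACAGAC/3: at [1, 42, 85, 107] ⇒ [4, 45, 88, 110]
  SqiIV GTTTT/4: at [52, 93] ⇒ [56, 97]
  XjeV GCCAC/2: at [59, 99] ⇒ [61, 101]
  MvoI GCAGCCAA/0: at [65, 77] ⇒ [65, 77]

Pooled cuts: [4, 15, 20, 30, 37, 45, 56, 61, 65, 77, 88, 97, 101, 110]

Fragments:
  [0,4): 4 bp
  [4,15): 11 bp
  [15,20): 5 bp
  [20,30): 10 bp
  [30,37): 7 bp
  [37,45): 8 bp
  [45,56): 11 bp
  [56,61): 5 bp
  [61,65): 4 bp
  [65,77): 12 bp
  [77,88): 11 bp
  [88,97): 9 bp
  [97,101): 4 bp
  [101,110): 9 bp
  [110,117): 7 bp

[4,4,4,5,5,7,7,8,9,9,10,11,11,11,12]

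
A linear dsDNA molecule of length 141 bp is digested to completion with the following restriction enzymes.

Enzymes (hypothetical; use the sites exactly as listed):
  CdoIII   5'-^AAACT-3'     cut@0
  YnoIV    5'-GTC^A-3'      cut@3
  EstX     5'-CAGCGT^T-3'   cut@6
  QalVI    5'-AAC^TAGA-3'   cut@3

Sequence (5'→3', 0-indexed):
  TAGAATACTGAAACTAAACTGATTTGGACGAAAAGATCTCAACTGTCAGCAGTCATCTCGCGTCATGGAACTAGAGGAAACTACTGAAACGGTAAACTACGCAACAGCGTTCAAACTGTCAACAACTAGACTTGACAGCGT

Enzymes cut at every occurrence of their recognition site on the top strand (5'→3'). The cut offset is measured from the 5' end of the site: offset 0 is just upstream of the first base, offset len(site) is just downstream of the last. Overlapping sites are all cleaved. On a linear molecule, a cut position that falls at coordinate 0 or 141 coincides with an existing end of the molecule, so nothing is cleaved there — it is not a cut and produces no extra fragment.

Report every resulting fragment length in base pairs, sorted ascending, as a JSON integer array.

[2,5,6,6,7,7,8,10,10,15,16,17,32]

Per-enzyme occurrences:
  CdoIII AAACT/0: at [10, 15, 77, 93, 112] ⇒ [10, 15, 77, 93, 112]
  YnoIV GTCA/3: at [44, 51, 61, 117] ⇒ [47, 54, 64, 120]
  EstX CAGCGTT/6: at [104] ⇒ [110]
  QalVI AACTAGA/3: at [68, 123] ⇒ [71, 126]

All cut coordinates (distinct, sorted): [10, 15, 47, 54, 64, 71, 77, 93, 110, 112, 120, 126]

Fragment lengths:
  [0,10): 10 bp
  [10,15): 5 bp
  [15,47): 32 bp
  [47,54): 7 bp
  [54,64): 10 bp
  [64,71): 7 bp
  [71,77): 6 bp
  [77,93): 16 bp
  [93,110): 17 bp
  [110,112): 2 bp
  [112,120): 8 bp
  [120,126): 6 bp
  [126,141): 15 bp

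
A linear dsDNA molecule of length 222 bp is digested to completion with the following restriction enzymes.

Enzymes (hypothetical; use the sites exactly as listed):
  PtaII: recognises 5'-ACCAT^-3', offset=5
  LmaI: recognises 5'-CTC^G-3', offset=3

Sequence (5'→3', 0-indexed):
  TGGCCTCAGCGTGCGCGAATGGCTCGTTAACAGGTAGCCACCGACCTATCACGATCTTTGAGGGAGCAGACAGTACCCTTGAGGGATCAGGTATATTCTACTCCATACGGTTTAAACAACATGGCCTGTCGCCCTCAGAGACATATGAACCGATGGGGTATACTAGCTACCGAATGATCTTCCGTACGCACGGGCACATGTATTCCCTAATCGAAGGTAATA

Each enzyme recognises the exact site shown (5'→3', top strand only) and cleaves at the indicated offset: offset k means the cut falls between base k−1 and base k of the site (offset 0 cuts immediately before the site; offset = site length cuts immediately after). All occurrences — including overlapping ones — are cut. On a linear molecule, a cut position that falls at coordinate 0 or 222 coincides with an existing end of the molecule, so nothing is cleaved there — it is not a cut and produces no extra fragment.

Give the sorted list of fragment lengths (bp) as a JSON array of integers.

Scan for sites:
  PtaII (ACCAT, off=5): no sites
  LmaI (CTCG, off=3): starts [22] → cuts [25]

All cut coordinates (distinct, sorted): [25]

Fragments:
  [0,25): 25 bp
  [25,222): 197 bp

[25,197]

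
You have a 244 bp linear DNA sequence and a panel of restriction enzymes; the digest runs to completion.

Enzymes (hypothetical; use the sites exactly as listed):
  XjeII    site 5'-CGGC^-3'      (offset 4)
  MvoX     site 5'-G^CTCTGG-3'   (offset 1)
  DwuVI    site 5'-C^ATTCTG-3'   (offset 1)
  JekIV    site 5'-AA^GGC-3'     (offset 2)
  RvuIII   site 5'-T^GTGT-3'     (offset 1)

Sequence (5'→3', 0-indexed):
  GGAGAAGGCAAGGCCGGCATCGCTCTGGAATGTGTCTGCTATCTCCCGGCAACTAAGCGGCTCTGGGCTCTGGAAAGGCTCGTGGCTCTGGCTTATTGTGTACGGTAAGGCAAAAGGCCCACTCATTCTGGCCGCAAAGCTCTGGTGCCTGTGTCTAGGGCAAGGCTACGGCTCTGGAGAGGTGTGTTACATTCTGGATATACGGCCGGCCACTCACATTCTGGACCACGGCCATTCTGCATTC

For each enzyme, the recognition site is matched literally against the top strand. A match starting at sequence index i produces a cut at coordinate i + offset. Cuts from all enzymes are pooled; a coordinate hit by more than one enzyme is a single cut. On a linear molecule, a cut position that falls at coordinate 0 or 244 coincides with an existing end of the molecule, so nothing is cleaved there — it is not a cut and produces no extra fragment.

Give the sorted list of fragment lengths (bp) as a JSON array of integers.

Scan for sites:
  XjeII (CGGC, off=4): starts [14, 46, 57, 168, 202, 206, 228] → cuts [18, 50, 61, 172, 206, 210, 232]
  MvoX (GCTCTGG, off=1): starts [21, 59, 66, 84, 138, 170] → cuts [22, 60, 67, 85, 139, 171]
  DwuVI (CATTCTG, off=1): starts [123, 189, 216, 232] → cuts [124, 190, 217, 233]
  JekIV (AAGGC, off=2): starts [4, 9, 74, 106, 113, 161] → cuts [6, 11, 76, 108, 115, 163]
  RvuIII (TGTGT, off=1): starts [30, 96, 149, 182] → cuts [31, 97, 150, 183]

All cut coordinates (distinct, sorted): [6, 11, 18, 22, 31, 50, 60, 61, 67, 76, 85, 97, 108, 115, 124, 139, 150, 163, 171, 172, 183, 190, 206, 210, 217, 232, 233]

Fragments:
  [0,6): 6 bp
  [6,11): 5 bp
  [11,18): 7 bp
  [18,22): 4 bp
  [22,31): 9 bp
  [31,50): 19 bp
  [50,60): 10 bp
  [60,61): 1 bp
  [61,67): 6 bp
  [67,76): 9 bp
  [76,85): 9 bp
  [85,97): 12 bp
  [97,108): 11 bp
  [108,115): 7 bp
  [115,124): 9 bp
  [124,139): 15 bp
  [139,150): 11 bp
  [150,163): 13 bp
  [163,171): 8 bp
  [171,172): 1 bp
  [172,183): 11 bp
  [183,190): 7 bp
  [190,206): 16 bp
  [206,210): 4 bp
  [210,217): 7 bp
  [217,232): 15 bp
  [232,233): 1 bp
  [233,244): 11 bp

[1,1,1,4,4,5,6,6,7,7,7,7,8,9,9,9,9,10,11,11,11,11,12,13,15,15,16,19]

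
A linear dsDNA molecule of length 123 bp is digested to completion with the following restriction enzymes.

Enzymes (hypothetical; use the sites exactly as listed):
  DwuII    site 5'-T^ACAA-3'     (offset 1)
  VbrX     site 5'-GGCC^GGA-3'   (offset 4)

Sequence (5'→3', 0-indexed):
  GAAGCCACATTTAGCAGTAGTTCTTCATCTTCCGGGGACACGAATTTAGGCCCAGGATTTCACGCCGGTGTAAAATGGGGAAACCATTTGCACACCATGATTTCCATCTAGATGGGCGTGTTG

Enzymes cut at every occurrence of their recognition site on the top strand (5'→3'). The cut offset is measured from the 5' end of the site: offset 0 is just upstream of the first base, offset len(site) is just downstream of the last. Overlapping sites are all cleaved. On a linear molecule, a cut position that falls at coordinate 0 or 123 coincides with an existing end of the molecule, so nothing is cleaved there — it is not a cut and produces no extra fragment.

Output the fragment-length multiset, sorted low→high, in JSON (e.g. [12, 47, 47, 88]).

Scan for sites:
  DwuII (TACAA, off=1): no sites
  VbrX (GGCCGGA, off=4): no sites

Pooled cuts: ∅

Fragments:
  no cuts → one linear fragment of 123 bp

[123]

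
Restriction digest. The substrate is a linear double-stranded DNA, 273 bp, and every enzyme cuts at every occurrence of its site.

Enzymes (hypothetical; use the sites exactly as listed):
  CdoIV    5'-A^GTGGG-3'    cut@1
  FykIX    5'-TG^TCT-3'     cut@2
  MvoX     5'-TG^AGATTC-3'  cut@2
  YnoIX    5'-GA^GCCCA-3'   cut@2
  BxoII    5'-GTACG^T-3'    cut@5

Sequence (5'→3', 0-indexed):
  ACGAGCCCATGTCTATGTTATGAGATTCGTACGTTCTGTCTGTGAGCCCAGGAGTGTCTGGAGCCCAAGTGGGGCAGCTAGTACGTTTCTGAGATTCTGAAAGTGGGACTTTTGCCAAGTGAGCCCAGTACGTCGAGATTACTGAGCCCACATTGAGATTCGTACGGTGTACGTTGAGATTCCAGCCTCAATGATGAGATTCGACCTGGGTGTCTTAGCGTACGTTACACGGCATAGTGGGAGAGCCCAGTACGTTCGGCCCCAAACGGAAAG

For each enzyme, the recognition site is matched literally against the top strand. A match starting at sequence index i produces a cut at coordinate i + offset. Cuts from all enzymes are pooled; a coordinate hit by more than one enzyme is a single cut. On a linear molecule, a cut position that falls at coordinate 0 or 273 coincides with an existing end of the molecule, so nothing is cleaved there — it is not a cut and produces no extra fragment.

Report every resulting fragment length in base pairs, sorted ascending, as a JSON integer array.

[3,4,5,6,6,6,7,7,8,10,10,10,11,11,11,11,12,12,13,16,17,18,19,20,20]

Scan for sites:
  CdoIV (AGTGGG, off=1): starts [67, 101, 235] → cuts [68, 102, 236]
  FykIX (TGTCT, off=2): starts [9, 36, 54, 210] → cuts [11, 38, 56, 212]
  MvoX (TGAGATTC, off=2): starts [20, 89, 153, 174, 194] → cuts [22, 91, 155, 176, 196]
  YnoIX (GAGCCCA, off=2): starts [2, 43, 60, 120, 143, 242] → cuts [4, 45, 62, 122, 145, 244]
  BxoII (GTACGT, off=5): starts [28, 80, 127, 168, 219, 249] → cuts [33, 85, 132, 173, 224, 254]

All cut coordinates (distinct, sorted): [4, 11, 22, 33, 38, 45, 56, 62, 68, 85, 91, 102, 122, 132, 145, 155, 173, 176, 196, 212, 224, 236, 244, 254]

Fragments:
  [0,4): 4 bp
  [4,11): 7 bp
  [11,22): 11 bp
  [22,33): 11 bp
  [33,38): 5 bp
  [38,45): 7 bp
  [45,56): 11 bp
  [56,62): 6 bp
  [62,68): 6 bp
  [68,85): 17 bp
  [85,91): 6 bp
  [91,102): 11 bp
  [102,122): 20 bp
  [122,132): 10 bp
  [132,145): 13 bp
  [145,155): 10 bp
  [155,173): 18 bp
  [173,176): 3 bp
  [176,196): 20 bp
  [196,212): 16 bp
  [212,224): 12 bp
  [224,236): 12 bp
  [236,244): 8 bp
  [244,254): 10 bp
  [254,273): 19 bp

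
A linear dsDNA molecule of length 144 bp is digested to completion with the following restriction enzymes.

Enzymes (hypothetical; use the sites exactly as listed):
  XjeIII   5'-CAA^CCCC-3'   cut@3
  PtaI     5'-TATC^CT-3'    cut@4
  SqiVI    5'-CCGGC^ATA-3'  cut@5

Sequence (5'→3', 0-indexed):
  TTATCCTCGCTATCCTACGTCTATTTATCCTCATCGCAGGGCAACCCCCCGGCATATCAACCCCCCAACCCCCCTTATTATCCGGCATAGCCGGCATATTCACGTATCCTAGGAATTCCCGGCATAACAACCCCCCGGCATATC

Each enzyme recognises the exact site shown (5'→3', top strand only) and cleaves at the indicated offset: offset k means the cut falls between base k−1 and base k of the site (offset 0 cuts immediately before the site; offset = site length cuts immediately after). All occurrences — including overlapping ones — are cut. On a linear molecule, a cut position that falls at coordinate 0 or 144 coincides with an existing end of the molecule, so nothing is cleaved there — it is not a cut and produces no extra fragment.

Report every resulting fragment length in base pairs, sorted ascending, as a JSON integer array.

[5,5,7,7,8,9,9,9,9,13,15,15,15,18]

Site scan:
  XjeIII CAACCCC/3: at [41, 57, 65, 127] ⇒ [44, 60, 68, 130]
  PtaI TATCCT/4: at [1, 10, 25, 104] ⇒ [5, 14, 29, 108]
  SqiVI CCGGCATA/5: at [48, 81, 90, 118, 134] ⇒ [53, 86, 95, 123, 139]

All cut coordinates (distinct, sorted): [5, 14, 29, 44, 53, 60, 68, 86, 95, 108, 123, 130, 139]

Fragments:
  [0,5): 5 bp
  [5,14): 9 bp
  [14,29): 15 bp
  [29,44): 15 bp
  [44,53): 9 bp
  [53,60): 7 bp
  [60,68): 8 bp
  [68,86): 18 bp
  [86,95): 9 bp
  [95,108): 13 bp
  [108,123): 15 bp
  [123,130): 7 bp
  [130,139): 9 bp
  [139,144): 5 bp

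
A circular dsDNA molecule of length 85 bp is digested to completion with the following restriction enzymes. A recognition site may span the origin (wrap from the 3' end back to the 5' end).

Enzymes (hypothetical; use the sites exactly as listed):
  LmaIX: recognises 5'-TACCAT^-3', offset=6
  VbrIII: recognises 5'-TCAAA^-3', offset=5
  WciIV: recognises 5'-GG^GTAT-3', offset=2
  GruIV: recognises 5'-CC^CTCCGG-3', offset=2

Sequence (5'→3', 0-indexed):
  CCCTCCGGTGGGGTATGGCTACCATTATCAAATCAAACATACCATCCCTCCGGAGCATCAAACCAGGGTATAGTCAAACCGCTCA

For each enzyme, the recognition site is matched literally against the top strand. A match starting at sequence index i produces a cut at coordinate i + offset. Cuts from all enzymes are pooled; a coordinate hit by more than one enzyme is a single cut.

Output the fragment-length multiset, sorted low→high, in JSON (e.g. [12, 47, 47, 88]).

Per-enzyme occurrences:
  LmaIX TACCAT/6: at [19, 39] ⇒ [25, 45]
  VbrIII TCAAA/5: at [27, 32, 57, 73] ⇒ [32, 37, 62, 78]
  WciIV GGGTAT/2: at [10, 65] ⇒ [12, 67]
  GruIV CCCTCCGG/2: at [0, 45] ⇒ [2, 47]

All cut coordinates (distinct, sorted): [2, 12, 25, 32, 37, 45, 47, 62, 67, 78]

Fragments:
  2→12: 10 bp
  12→25: 13 bp
  25→32: 7 bp
  32→37: 5 bp
  37→45: 8 bp
  45→47: 2 bp
  47→62: 15 bp
  62→67: 5 bp
  67→78: 11 bp
  78→2 (wrap): 85-78+2 = 9 bp

[2,5,5,7,8,9,10,11,13,15]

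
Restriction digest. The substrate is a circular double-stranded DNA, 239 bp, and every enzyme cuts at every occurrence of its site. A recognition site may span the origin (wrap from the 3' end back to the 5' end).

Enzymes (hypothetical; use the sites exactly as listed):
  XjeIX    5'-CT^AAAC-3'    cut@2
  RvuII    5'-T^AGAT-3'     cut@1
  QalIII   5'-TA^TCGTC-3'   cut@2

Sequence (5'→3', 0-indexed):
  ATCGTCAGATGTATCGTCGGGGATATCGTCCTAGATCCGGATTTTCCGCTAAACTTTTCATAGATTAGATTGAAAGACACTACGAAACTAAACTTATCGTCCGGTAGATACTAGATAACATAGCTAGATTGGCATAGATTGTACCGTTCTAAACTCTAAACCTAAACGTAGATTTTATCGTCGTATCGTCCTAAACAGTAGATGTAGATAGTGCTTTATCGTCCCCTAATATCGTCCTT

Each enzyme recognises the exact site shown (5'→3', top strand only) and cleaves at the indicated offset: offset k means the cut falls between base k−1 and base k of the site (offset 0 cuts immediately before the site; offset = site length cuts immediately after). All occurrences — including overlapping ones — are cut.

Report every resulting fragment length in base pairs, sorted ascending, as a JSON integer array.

Per-enzyme occurrences:
  XjeIX (CTAAAC, off=2): starts [48, 87, 148, 155, 161, 190] → cuts [50, 89, 150, 157, 163, 192]
  RvuII (TAGAT, off=1): starts [31, 60, 65, 104, 111, 124, 134, 168, 198, 204] → cuts [32, 61, 66, 105, 112, 125, 135, 169, 199, 205]
  QalIII (TATCGTC, off=2): starts [11, 23, 94, 175, 183, 216, 229, 238] → cuts [1, 13, 25, 96, 177, 185, 218, 231]

Pooled cuts: [1, 13, 25, 32, 50, 61, 66, 89, 96, 105, 112, 125, 135, 150, 157, 163, 169, 177, 185, 192, 199, 205, 218, 231]

Fragments:
  1→13: 12 bp
  13→25: 12 bp
  25→32: 7 bp
  32→50: 18 bp
  50→61: 11 bp
  61→66: 5 bp
  66→89: 23 bp
  89→96: 7 bp
  96→105: 9 bp
  105→112: 7 bp
  112→125: 13 bp
  125→135: 10 bp
  135→150: 15 bp
  150→157: 7 bp
  157→163: 6 bp
  163→169: 6 bp
  169→177: 8 bp
  177→185: 8 bp
  185→192: 7 bp
  192→199: 7 bp
  199→205: 6 bp
  205→218: 13 bp
  218→231: 13 bp
  231→1 (wrap): 239-231+1 = 9 bp

[5,6,6,6,7,7,7,7,7,7,8,8,9,9,10,11,12,12,13,13,13,15,18,23]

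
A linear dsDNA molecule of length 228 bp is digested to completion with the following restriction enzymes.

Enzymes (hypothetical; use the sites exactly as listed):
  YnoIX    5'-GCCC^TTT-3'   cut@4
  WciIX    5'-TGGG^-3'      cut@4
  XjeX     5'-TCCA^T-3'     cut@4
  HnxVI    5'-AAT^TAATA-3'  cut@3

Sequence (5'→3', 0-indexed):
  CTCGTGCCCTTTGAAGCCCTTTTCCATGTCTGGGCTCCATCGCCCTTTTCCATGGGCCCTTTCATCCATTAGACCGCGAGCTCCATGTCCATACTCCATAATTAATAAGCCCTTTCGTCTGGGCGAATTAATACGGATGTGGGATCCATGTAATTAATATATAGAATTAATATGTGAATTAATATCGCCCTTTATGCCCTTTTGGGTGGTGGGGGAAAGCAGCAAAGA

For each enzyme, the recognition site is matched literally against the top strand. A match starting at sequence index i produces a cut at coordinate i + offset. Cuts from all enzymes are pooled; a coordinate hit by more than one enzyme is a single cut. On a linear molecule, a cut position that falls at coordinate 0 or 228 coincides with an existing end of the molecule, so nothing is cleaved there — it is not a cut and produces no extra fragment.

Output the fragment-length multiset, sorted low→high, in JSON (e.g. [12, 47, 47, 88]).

[3,4,4,5,5,5,6,6,6,7,7,7,7,7,8,9,9,9,10,10,11,11,12,13,15,15,17]

Per-enzyme occurrences:
  YnoIX (GCCCTTT, off=4): starts [5, 15, 41, 55, 108, 186, 195] → cuts [9, 19, 45, 59, 112, 190, 199]
  WciIX (TGGG, off=4): starts [30, 52, 119, 139, 202, 209] → cuts [34, 56, 123, 143, 206, 213]
  XjeX (TCCAT, off=4): starts [22, 35, 48, 64, 81, 87, 94, 144] → cuts [26, 39, 52, 68, 85, 91, 98, 148]
  HnxVI (AATTAATA, off=3): starts [99, 125, 151, 164, 176] → cuts [102, 128, 154, 167, 179]

All cut coordinates (distinct, sorted): [9, 19, 26, 34, 39, 45, 52, 56, 59, 68, 85, 91, 98, 102, 112, 123, 128, 143, 148, 154, 167, 179, 190, 199, 206, 213]

Fragments:
  [0,9): 9 bp
  [9,19): 10 bp
  [19,26): 7 bp
  [26,34): 8 bp
  [34,39): 5 bp
  [39,45): 6 bp
  [45,52): 7 bp
  [52,56): 4 bp
  [56,59): 3 bp
  [59,68): 9 bp
  [68,85): 17 bp
  [85,91): 6 bp
  [91,98): 7 bp
  [98,102): 4 bp
  [102,112): 10 bp
  [112,123): 11 bp
  [123,128): 5 bp
  [128,143): 15 bp
  [143,148): 5 bp
  [148,154): 6 bp
  [154,167): 13 bp
  [167,179): 12 bp
  [179,190): 11 bp
  [190,199): 9 bp
  [199,206): 7 bp
  [206,213): 7 bp
  [213,228): 15 bp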